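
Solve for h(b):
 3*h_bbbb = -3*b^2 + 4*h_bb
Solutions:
 h(b) = C1 + C2*b + C3*exp(-2*sqrt(3)*b/3) + C4*exp(2*sqrt(3)*b/3) + b^4/16 + 9*b^2/16


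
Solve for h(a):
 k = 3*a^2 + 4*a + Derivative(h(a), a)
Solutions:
 h(a) = C1 - a^3 - 2*a^2 + a*k


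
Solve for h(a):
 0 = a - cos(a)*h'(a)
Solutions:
 h(a) = C1 + Integral(a/cos(a), a)


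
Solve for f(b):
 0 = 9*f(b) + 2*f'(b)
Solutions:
 f(b) = C1*exp(-9*b/2)


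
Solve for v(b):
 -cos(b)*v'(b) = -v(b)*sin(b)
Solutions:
 v(b) = C1/cos(b)


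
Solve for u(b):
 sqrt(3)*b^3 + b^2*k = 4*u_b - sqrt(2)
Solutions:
 u(b) = C1 + sqrt(3)*b^4/16 + b^3*k/12 + sqrt(2)*b/4


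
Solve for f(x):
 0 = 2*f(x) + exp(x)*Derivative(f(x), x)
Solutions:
 f(x) = C1*exp(2*exp(-x))


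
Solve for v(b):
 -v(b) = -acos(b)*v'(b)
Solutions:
 v(b) = C1*exp(Integral(1/acos(b), b))


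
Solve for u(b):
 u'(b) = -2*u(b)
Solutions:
 u(b) = C1*exp(-2*b)


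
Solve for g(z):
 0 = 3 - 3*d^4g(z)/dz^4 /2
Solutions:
 g(z) = C1 + C2*z + C3*z^2 + C4*z^3 + z^4/12


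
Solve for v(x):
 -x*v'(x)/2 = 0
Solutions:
 v(x) = C1


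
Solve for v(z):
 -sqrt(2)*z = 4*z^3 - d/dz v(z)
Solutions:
 v(z) = C1 + z^4 + sqrt(2)*z^2/2


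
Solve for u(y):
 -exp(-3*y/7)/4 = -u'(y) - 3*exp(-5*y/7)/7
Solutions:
 u(y) = C1 - 7*exp(-3*y/7)/12 + 3*exp(-5*y/7)/5


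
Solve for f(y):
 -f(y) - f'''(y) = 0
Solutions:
 f(y) = C3*exp(-y) + (C1*sin(sqrt(3)*y/2) + C2*cos(sqrt(3)*y/2))*exp(y/2)


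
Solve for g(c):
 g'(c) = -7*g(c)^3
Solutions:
 g(c) = -sqrt(2)*sqrt(-1/(C1 - 7*c))/2
 g(c) = sqrt(2)*sqrt(-1/(C1 - 7*c))/2


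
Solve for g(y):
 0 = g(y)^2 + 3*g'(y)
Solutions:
 g(y) = 3/(C1 + y)


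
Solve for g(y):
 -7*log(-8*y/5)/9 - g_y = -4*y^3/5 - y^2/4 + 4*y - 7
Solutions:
 g(y) = C1 + y^4/5 + y^3/12 - 2*y^2 - 7*y*log(-y)/9 + 7*y*(-3*log(2) + log(5) + 10)/9


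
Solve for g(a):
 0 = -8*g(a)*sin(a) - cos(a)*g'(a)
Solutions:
 g(a) = C1*cos(a)^8


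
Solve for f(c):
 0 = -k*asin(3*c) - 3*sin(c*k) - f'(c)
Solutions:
 f(c) = C1 - k*(c*asin(3*c) + sqrt(1 - 9*c^2)/3) - 3*Piecewise((-cos(c*k)/k, Ne(k, 0)), (0, True))


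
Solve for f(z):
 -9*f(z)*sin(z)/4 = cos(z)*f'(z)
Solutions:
 f(z) = C1*cos(z)^(9/4)


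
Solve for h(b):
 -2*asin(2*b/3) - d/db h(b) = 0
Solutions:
 h(b) = C1 - 2*b*asin(2*b/3) - sqrt(9 - 4*b^2)


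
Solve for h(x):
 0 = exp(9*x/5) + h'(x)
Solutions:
 h(x) = C1 - 5*exp(9*x/5)/9


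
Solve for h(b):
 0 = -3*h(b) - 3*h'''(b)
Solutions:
 h(b) = C3*exp(-b) + (C1*sin(sqrt(3)*b/2) + C2*cos(sqrt(3)*b/2))*exp(b/2)


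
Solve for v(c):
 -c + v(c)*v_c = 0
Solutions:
 v(c) = -sqrt(C1 + c^2)
 v(c) = sqrt(C1 + c^2)


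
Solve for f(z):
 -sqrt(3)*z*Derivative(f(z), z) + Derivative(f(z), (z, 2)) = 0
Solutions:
 f(z) = C1 + C2*erfi(sqrt(2)*3^(1/4)*z/2)


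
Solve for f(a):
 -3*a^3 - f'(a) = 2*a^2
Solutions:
 f(a) = C1 - 3*a^4/4 - 2*a^3/3


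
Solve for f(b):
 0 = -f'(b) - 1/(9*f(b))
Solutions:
 f(b) = -sqrt(C1 - 2*b)/3
 f(b) = sqrt(C1 - 2*b)/3


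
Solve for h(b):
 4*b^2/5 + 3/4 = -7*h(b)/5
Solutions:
 h(b) = -4*b^2/7 - 15/28


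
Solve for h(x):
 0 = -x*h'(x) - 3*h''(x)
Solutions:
 h(x) = C1 + C2*erf(sqrt(6)*x/6)


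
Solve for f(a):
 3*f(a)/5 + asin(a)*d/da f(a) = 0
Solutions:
 f(a) = C1*exp(-3*Integral(1/asin(a), a)/5)


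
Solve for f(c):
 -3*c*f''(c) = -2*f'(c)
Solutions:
 f(c) = C1 + C2*c^(5/3)


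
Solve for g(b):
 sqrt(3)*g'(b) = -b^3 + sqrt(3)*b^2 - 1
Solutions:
 g(b) = C1 - sqrt(3)*b^4/12 + b^3/3 - sqrt(3)*b/3


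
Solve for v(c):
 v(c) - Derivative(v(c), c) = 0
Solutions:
 v(c) = C1*exp(c)


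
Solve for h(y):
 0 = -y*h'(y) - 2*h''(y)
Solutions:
 h(y) = C1 + C2*erf(y/2)


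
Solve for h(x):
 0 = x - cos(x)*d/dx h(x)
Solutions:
 h(x) = C1 + Integral(x/cos(x), x)


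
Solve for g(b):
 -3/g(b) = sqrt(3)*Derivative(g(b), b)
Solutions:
 g(b) = -sqrt(C1 - 2*sqrt(3)*b)
 g(b) = sqrt(C1 - 2*sqrt(3)*b)


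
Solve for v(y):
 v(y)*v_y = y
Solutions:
 v(y) = -sqrt(C1 + y^2)
 v(y) = sqrt(C1 + y^2)


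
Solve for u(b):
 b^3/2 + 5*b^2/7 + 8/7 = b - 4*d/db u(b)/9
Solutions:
 u(b) = C1 - 9*b^4/32 - 15*b^3/28 + 9*b^2/8 - 18*b/7


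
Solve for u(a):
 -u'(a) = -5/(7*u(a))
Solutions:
 u(a) = -sqrt(C1 + 70*a)/7
 u(a) = sqrt(C1 + 70*a)/7


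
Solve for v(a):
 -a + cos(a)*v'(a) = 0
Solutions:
 v(a) = C1 + Integral(a/cos(a), a)


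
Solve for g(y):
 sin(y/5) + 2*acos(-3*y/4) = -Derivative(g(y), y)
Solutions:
 g(y) = C1 - 2*y*acos(-3*y/4) - 2*sqrt(16 - 9*y^2)/3 + 5*cos(y/5)


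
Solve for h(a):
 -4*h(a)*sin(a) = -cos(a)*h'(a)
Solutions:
 h(a) = C1/cos(a)^4


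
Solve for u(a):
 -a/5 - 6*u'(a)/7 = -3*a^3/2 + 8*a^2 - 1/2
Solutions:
 u(a) = C1 + 7*a^4/16 - 28*a^3/9 - 7*a^2/60 + 7*a/12


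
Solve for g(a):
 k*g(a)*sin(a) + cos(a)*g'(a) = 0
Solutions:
 g(a) = C1*exp(k*log(cos(a)))


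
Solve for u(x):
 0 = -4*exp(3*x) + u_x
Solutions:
 u(x) = C1 + 4*exp(3*x)/3


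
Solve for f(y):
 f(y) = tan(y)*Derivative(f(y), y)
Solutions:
 f(y) = C1*sin(y)


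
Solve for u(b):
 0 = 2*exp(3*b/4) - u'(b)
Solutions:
 u(b) = C1 + 8*exp(3*b/4)/3


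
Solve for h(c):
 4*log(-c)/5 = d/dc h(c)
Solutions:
 h(c) = C1 + 4*c*log(-c)/5 - 4*c/5


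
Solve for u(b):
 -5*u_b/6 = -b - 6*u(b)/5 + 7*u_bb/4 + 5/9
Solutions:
 u(b) = C1*exp(b*(-25 + sqrt(8185))/105) + C2*exp(-b*(25 + sqrt(8185))/105) - 5*b/6 - 25/216


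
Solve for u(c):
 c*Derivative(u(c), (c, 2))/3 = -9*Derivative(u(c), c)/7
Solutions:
 u(c) = C1 + C2/c^(20/7)


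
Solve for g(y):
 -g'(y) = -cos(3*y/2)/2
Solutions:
 g(y) = C1 + sin(3*y/2)/3


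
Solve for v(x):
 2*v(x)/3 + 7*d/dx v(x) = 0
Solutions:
 v(x) = C1*exp(-2*x/21)


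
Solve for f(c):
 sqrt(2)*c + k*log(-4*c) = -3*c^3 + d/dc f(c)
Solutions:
 f(c) = C1 + 3*c^4/4 + sqrt(2)*c^2/2 + c*k*log(-c) + c*k*(-1 + 2*log(2))


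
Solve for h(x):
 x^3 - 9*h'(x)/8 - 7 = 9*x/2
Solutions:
 h(x) = C1 + 2*x^4/9 - 2*x^2 - 56*x/9


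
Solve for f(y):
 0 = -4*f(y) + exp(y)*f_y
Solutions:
 f(y) = C1*exp(-4*exp(-y))


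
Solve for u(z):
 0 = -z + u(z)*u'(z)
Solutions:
 u(z) = -sqrt(C1 + z^2)
 u(z) = sqrt(C1 + z^2)


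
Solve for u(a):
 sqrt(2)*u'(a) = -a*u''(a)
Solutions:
 u(a) = C1 + C2*a^(1 - sqrt(2))


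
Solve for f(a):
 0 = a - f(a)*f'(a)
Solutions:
 f(a) = -sqrt(C1 + a^2)
 f(a) = sqrt(C1 + a^2)


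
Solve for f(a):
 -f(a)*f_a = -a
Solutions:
 f(a) = -sqrt(C1 + a^2)
 f(a) = sqrt(C1 + a^2)


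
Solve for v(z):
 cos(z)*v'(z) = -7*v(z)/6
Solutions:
 v(z) = C1*(sin(z) - 1)^(7/12)/(sin(z) + 1)^(7/12)


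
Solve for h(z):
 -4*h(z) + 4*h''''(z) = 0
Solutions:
 h(z) = C1*exp(-z) + C2*exp(z) + C3*sin(z) + C4*cos(z)


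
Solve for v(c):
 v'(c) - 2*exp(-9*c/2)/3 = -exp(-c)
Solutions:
 v(c) = C1 + exp(-c) - 4*exp(-9*c/2)/27


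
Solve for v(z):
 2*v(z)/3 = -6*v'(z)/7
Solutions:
 v(z) = C1*exp(-7*z/9)


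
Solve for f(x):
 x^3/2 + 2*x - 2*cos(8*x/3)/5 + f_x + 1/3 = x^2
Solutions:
 f(x) = C1 - x^4/8 + x^3/3 - x^2 - x/3 + 3*sin(8*x/3)/20


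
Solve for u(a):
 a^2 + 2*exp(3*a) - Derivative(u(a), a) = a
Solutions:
 u(a) = C1 + a^3/3 - a^2/2 + 2*exp(3*a)/3


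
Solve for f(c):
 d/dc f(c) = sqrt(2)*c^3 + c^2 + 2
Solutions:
 f(c) = C1 + sqrt(2)*c^4/4 + c^3/3 + 2*c


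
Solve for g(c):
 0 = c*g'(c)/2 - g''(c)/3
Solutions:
 g(c) = C1 + C2*erfi(sqrt(3)*c/2)


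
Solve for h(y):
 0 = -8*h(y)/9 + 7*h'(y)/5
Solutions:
 h(y) = C1*exp(40*y/63)


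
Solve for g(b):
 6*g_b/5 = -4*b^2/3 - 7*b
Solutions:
 g(b) = C1 - 10*b^3/27 - 35*b^2/12


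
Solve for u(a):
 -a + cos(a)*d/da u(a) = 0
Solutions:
 u(a) = C1 + Integral(a/cos(a), a)


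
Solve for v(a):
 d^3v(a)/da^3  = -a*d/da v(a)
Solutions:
 v(a) = C1 + Integral(C2*airyai(-a) + C3*airybi(-a), a)


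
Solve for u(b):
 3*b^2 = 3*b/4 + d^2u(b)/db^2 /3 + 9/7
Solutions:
 u(b) = C1 + C2*b + 3*b^4/4 - 3*b^3/8 - 27*b^2/14


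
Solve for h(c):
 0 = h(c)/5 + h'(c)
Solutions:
 h(c) = C1*exp(-c/5)


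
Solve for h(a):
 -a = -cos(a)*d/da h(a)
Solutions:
 h(a) = C1 + Integral(a/cos(a), a)


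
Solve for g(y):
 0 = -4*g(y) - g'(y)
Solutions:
 g(y) = C1*exp(-4*y)


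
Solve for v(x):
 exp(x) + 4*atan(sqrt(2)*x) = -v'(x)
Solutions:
 v(x) = C1 - 4*x*atan(sqrt(2)*x) - exp(x) + sqrt(2)*log(2*x^2 + 1)


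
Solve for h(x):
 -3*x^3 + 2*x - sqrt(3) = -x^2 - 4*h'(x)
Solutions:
 h(x) = C1 + 3*x^4/16 - x^3/12 - x^2/4 + sqrt(3)*x/4


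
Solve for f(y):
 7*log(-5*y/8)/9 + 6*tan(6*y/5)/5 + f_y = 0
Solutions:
 f(y) = C1 - 7*y*log(-y)/9 - 7*y*log(5)/9 + 7*y/9 + 7*y*log(2)/3 + log(cos(6*y/5))


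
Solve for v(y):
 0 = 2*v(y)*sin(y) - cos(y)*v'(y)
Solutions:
 v(y) = C1/cos(y)^2


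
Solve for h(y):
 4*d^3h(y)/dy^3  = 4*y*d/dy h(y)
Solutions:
 h(y) = C1 + Integral(C2*airyai(y) + C3*airybi(y), y)


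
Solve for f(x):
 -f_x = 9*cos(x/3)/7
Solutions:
 f(x) = C1 - 27*sin(x/3)/7


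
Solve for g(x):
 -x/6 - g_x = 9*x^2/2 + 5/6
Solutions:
 g(x) = C1 - 3*x^3/2 - x^2/12 - 5*x/6


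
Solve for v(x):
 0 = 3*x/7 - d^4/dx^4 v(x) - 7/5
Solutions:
 v(x) = C1 + C2*x + C3*x^2 + C4*x^3 + x^5/280 - 7*x^4/120


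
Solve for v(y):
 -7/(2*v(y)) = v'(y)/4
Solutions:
 v(y) = -sqrt(C1 - 28*y)
 v(y) = sqrt(C1 - 28*y)


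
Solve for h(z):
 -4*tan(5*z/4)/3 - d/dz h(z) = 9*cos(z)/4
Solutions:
 h(z) = C1 + 16*log(cos(5*z/4))/15 - 9*sin(z)/4


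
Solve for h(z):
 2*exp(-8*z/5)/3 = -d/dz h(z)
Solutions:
 h(z) = C1 + 5*exp(-8*z/5)/12


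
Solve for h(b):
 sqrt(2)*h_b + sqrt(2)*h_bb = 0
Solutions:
 h(b) = C1 + C2*exp(-b)


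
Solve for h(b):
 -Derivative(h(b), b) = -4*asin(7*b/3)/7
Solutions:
 h(b) = C1 + 4*b*asin(7*b/3)/7 + 4*sqrt(9 - 49*b^2)/49


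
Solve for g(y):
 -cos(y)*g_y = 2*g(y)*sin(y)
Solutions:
 g(y) = C1*cos(y)^2


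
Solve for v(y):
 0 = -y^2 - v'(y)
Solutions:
 v(y) = C1 - y^3/3


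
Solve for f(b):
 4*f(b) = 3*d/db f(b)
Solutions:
 f(b) = C1*exp(4*b/3)


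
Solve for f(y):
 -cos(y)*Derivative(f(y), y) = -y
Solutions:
 f(y) = C1 + Integral(y/cos(y), y)


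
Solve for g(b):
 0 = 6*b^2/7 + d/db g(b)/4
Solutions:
 g(b) = C1 - 8*b^3/7


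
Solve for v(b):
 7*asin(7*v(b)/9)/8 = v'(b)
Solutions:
 Integral(1/asin(7*_y/9), (_y, v(b))) = C1 + 7*b/8


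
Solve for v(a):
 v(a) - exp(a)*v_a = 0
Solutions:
 v(a) = C1*exp(-exp(-a))


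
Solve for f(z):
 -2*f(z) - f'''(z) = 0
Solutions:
 f(z) = C3*exp(-2^(1/3)*z) + (C1*sin(2^(1/3)*sqrt(3)*z/2) + C2*cos(2^(1/3)*sqrt(3)*z/2))*exp(2^(1/3)*z/2)


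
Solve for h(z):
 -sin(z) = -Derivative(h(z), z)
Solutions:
 h(z) = C1 - cos(z)


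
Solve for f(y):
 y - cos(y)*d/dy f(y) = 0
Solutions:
 f(y) = C1 + Integral(y/cos(y), y)


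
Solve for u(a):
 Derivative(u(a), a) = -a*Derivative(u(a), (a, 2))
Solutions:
 u(a) = C1 + C2*log(a)


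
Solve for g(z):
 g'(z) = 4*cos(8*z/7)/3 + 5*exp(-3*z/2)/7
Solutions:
 g(z) = C1 + 7*sin(8*z/7)/6 - 10*exp(-3*z/2)/21


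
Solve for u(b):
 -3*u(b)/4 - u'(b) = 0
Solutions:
 u(b) = C1*exp(-3*b/4)


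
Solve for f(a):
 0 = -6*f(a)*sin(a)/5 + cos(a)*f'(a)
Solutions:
 f(a) = C1/cos(a)^(6/5)


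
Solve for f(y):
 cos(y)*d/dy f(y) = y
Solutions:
 f(y) = C1 + Integral(y/cos(y), y)


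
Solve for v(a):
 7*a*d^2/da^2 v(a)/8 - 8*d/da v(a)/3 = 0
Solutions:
 v(a) = C1 + C2*a^(85/21)


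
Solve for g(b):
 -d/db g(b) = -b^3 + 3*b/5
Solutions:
 g(b) = C1 + b^4/4 - 3*b^2/10


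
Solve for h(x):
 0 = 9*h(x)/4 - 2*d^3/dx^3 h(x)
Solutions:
 h(x) = C3*exp(3^(2/3)*x/2) + (C1*sin(3*3^(1/6)*x/4) + C2*cos(3*3^(1/6)*x/4))*exp(-3^(2/3)*x/4)


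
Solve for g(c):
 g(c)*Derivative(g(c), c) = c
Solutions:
 g(c) = -sqrt(C1 + c^2)
 g(c) = sqrt(C1 + c^2)


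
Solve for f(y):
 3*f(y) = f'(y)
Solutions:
 f(y) = C1*exp(3*y)


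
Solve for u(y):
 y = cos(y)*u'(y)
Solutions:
 u(y) = C1 + Integral(y/cos(y), y)


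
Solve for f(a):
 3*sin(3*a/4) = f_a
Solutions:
 f(a) = C1 - 4*cos(3*a/4)


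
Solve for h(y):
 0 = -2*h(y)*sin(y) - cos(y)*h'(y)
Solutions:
 h(y) = C1*cos(y)^2


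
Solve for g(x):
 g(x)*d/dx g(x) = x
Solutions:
 g(x) = -sqrt(C1 + x^2)
 g(x) = sqrt(C1 + x^2)


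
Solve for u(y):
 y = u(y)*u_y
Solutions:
 u(y) = -sqrt(C1 + y^2)
 u(y) = sqrt(C1 + y^2)


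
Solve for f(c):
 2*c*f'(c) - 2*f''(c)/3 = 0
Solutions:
 f(c) = C1 + C2*erfi(sqrt(6)*c/2)


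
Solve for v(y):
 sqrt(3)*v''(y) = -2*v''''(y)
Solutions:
 v(y) = C1 + C2*y + C3*sin(sqrt(2)*3^(1/4)*y/2) + C4*cos(sqrt(2)*3^(1/4)*y/2)


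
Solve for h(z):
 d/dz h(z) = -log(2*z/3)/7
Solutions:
 h(z) = C1 - z*log(z)/7 - z*log(2)/7 + z/7 + z*log(3)/7


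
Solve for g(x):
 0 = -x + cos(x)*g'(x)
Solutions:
 g(x) = C1 + Integral(x/cos(x), x)


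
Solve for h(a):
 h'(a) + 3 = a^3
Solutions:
 h(a) = C1 + a^4/4 - 3*a


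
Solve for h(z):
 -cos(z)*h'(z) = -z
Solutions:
 h(z) = C1 + Integral(z/cos(z), z)


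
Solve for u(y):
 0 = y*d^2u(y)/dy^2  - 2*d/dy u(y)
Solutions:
 u(y) = C1 + C2*y^3


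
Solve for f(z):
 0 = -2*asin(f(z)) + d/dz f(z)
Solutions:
 Integral(1/asin(_y), (_y, f(z))) = C1 + 2*z


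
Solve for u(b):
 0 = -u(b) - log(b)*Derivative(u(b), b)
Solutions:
 u(b) = C1*exp(-li(b))


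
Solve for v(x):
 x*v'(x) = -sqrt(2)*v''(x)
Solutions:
 v(x) = C1 + C2*erf(2^(1/4)*x/2)


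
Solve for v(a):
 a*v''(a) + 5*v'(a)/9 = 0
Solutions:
 v(a) = C1 + C2*a^(4/9)


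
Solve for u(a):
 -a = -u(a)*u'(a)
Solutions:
 u(a) = -sqrt(C1 + a^2)
 u(a) = sqrt(C1 + a^2)


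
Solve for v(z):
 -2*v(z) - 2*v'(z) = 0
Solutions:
 v(z) = C1*exp(-z)


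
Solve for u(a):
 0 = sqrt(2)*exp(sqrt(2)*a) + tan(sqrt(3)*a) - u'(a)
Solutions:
 u(a) = C1 + exp(sqrt(2)*a) - sqrt(3)*log(cos(sqrt(3)*a))/3


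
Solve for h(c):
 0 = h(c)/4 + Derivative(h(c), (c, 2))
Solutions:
 h(c) = C1*sin(c/2) + C2*cos(c/2)


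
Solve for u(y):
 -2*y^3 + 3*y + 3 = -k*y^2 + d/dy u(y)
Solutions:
 u(y) = C1 + k*y^3/3 - y^4/2 + 3*y^2/2 + 3*y


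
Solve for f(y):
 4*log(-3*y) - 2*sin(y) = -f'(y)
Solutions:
 f(y) = C1 - 4*y*log(-y) - 4*y*log(3) + 4*y - 2*cos(y)


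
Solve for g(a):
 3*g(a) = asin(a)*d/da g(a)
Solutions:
 g(a) = C1*exp(3*Integral(1/asin(a), a))


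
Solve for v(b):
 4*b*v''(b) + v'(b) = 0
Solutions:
 v(b) = C1 + C2*b^(3/4)


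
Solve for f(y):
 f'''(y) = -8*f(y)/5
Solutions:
 f(y) = C3*exp(-2*5^(2/3)*y/5) + (C1*sin(sqrt(3)*5^(2/3)*y/5) + C2*cos(sqrt(3)*5^(2/3)*y/5))*exp(5^(2/3)*y/5)


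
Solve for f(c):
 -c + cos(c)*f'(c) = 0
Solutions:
 f(c) = C1 + Integral(c/cos(c), c)


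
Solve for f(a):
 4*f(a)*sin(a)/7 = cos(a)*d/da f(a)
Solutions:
 f(a) = C1/cos(a)^(4/7)


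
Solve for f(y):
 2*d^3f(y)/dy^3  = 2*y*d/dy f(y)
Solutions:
 f(y) = C1 + Integral(C2*airyai(y) + C3*airybi(y), y)


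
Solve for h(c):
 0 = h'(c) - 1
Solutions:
 h(c) = C1 + c


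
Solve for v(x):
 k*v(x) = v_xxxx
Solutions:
 v(x) = C1*exp(-k^(1/4)*x) + C2*exp(k^(1/4)*x) + C3*exp(-I*k^(1/4)*x) + C4*exp(I*k^(1/4)*x)


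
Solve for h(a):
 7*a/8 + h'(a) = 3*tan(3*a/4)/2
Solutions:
 h(a) = C1 - 7*a^2/16 - 2*log(cos(3*a/4))


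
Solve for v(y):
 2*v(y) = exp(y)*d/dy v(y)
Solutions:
 v(y) = C1*exp(-2*exp(-y))


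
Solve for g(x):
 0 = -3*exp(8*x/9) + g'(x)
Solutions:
 g(x) = C1 + 27*exp(8*x/9)/8


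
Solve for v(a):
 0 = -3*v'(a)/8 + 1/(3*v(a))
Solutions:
 v(a) = -sqrt(C1 + 16*a)/3
 v(a) = sqrt(C1 + 16*a)/3


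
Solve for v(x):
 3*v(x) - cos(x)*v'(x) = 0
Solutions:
 v(x) = C1*(sin(x) + 1)^(3/2)/(sin(x) - 1)^(3/2)


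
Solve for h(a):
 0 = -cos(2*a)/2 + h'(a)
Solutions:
 h(a) = C1 + sin(2*a)/4


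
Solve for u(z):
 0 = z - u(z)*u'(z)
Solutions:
 u(z) = -sqrt(C1 + z^2)
 u(z) = sqrt(C1 + z^2)


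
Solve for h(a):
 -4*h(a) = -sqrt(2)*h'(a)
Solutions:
 h(a) = C1*exp(2*sqrt(2)*a)


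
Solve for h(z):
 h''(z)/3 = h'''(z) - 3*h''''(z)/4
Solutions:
 h(z) = C1 + C4*exp(2*z/3) + z*(C2 + C3*exp(z)^(2/3))


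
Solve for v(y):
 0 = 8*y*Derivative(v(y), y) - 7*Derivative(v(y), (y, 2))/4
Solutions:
 v(y) = C1 + C2*erfi(4*sqrt(7)*y/7)


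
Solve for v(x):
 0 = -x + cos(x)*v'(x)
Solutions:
 v(x) = C1 + Integral(x/cos(x), x)


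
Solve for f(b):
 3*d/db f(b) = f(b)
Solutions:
 f(b) = C1*exp(b/3)


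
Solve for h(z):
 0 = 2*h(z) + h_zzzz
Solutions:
 h(z) = (C1*sin(2^(3/4)*z/2) + C2*cos(2^(3/4)*z/2))*exp(-2^(3/4)*z/2) + (C3*sin(2^(3/4)*z/2) + C4*cos(2^(3/4)*z/2))*exp(2^(3/4)*z/2)


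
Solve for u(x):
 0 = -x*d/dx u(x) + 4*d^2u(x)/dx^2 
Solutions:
 u(x) = C1 + C2*erfi(sqrt(2)*x/4)


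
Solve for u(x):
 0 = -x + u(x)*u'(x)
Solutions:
 u(x) = -sqrt(C1 + x^2)
 u(x) = sqrt(C1 + x^2)


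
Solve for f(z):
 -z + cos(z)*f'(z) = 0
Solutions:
 f(z) = C1 + Integral(z/cos(z), z)


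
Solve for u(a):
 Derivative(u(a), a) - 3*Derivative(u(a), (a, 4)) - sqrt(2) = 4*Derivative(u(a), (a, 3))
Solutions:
 u(a) = C1 + C2*exp(-a) + C3*exp(a*(-1 + sqrt(13))/6) + C4*exp(-a*(1 + sqrt(13))/6) + sqrt(2)*a


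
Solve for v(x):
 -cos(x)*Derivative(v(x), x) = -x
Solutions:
 v(x) = C1 + Integral(x/cos(x), x)


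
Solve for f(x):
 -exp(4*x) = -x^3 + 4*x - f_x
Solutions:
 f(x) = C1 - x^4/4 + 2*x^2 + exp(4*x)/4


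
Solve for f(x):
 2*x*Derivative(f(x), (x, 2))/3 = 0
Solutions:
 f(x) = C1 + C2*x


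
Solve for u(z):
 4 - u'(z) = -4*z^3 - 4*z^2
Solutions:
 u(z) = C1 + z^4 + 4*z^3/3 + 4*z


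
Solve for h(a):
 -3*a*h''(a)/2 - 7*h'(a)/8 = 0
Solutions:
 h(a) = C1 + C2*a^(5/12)


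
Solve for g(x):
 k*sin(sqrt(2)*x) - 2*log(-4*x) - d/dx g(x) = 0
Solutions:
 g(x) = C1 - sqrt(2)*k*cos(sqrt(2)*x)/2 - 2*x*log(-x) - 4*x*log(2) + 2*x


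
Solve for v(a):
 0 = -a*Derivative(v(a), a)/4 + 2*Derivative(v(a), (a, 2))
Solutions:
 v(a) = C1 + C2*erfi(a/4)


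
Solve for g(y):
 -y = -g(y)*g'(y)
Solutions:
 g(y) = -sqrt(C1 + y^2)
 g(y) = sqrt(C1 + y^2)


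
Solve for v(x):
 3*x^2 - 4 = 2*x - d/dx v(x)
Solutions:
 v(x) = C1 - x^3 + x^2 + 4*x


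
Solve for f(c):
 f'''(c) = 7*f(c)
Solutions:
 f(c) = C3*exp(7^(1/3)*c) + (C1*sin(sqrt(3)*7^(1/3)*c/2) + C2*cos(sqrt(3)*7^(1/3)*c/2))*exp(-7^(1/3)*c/2)


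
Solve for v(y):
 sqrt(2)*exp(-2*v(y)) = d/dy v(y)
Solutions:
 v(y) = log(-sqrt(C1 + 2*sqrt(2)*y))
 v(y) = log(C1 + 2*sqrt(2)*y)/2


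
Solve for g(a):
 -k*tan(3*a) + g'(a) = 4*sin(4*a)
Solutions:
 g(a) = C1 - k*log(cos(3*a))/3 - cos(4*a)


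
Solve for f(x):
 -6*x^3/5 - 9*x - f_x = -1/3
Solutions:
 f(x) = C1 - 3*x^4/10 - 9*x^2/2 + x/3


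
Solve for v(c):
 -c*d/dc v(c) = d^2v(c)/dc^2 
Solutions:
 v(c) = C1 + C2*erf(sqrt(2)*c/2)


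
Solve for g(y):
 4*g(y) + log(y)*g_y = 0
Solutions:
 g(y) = C1*exp(-4*li(y))


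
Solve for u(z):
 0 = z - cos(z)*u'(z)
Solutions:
 u(z) = C1 + Integral(z/cos(z), z)


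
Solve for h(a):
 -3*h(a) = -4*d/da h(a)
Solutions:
 h(a) = C1*exp(3*a/4)


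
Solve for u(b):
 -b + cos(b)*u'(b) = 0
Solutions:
 u(b) = C1 + Integral(b/cos(b), b)


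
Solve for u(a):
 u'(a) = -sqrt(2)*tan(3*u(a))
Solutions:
 u(a) = -asin(C1*exp(-3*sqrt(2)*a))/3 + pi/3
 u(a) = asin(C1*exp(-3*sqrt(2)*a))/3


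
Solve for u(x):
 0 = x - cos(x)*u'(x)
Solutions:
 u(x) = C1 + Integral(x/cos(x), x)


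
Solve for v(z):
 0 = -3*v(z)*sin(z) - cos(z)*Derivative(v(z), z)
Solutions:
 v(z) = C1*cos(z)^3


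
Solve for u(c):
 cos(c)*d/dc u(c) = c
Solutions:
 u(c) = C1 + Integral(c/cos(c), c)


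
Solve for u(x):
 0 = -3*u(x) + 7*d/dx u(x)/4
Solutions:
 u(x) = C1*exp(12*x/7)


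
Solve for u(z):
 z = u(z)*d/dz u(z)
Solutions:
 u(z) = -sqrt(C1 + z^2)
 u(z) = sqrt(C1 + z^2)


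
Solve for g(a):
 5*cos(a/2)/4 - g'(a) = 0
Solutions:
 g(a) = C1 + 5*sin(a/2)/2


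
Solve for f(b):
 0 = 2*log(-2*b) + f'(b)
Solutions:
 f(b) = C1 - 2*b*log(-b) + 2*b*(1 - log(2))


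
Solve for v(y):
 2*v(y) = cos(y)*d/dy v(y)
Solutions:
 v(y) = C1*(sin(y) + 1)/(sin(y) - 1)


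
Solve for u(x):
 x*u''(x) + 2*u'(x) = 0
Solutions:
 u(x) = C1 + C2/x


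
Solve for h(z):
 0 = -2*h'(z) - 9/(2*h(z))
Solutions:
 h(z) = -sqrt(C1 - 18*z)/2
 h(z) = sqrt(C1 - 18*z)/2


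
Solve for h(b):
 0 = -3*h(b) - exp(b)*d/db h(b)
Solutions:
 h(b) = C1*exp(3*exp(-b))


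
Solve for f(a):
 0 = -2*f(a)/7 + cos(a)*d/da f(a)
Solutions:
 f(a) = C1*(sin(a) + 1)^(1/7)/(sin(a) - 1)^(1/7)


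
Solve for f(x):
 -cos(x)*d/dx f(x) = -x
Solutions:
 f(x) = C1 + Integral(x/cos(x), x)


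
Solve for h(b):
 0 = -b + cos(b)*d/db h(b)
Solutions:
 h(b) = C1 + Integral(b/cos(b), b)


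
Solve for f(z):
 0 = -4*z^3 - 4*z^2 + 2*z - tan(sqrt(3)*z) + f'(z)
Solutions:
 f(z) = C1 + z^4 + 4*z^3/3 - z^2 - sqrt(3)*log(cos(sqrt(3)*z))/3


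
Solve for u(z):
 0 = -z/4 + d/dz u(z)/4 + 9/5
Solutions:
 u(z) = C1 + z^2/2 - 36*z/5


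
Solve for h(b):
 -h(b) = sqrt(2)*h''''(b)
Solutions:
 h(b) = (C1*sin(2^(3/8)*b/2) + C2*cos(2^(3/8)*b/2))*exp(-2^(3/8)*b/2) + (C3*sin(2^(3/8)*b/2) + C4*cos(2^(3/8)*b/2))*exp(2^(3/8)*b/2)


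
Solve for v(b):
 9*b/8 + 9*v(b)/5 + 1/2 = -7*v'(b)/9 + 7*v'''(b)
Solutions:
 v(b) = C1*exp(-b*(70*630^(1/3)/(sqrt(4768269) + 2187)^(1/3) + 14700^(1/3)*(sqrt(4768269) + 2187)^(1/3))/1260)*sin(3^(1/6)*70^(1/3)*b*(-3^(2/3)*70^(1/3)*(sqrt(4768269) + 2187)^(1/3) + 210/(sqrt(4768269) + 2187)^(1/3))/1260) + C2*exp(-b*(70*630^(1/3)/(sqrt(4768269) + 2187)^(1/3) + 14700^(1/3)*(sqrt(4768269) + 2187)^(1/3))/1260)*cos(3^(1/6)*70^(1/3)*b*(-3^(2/3)*70^(1/3)*(sqrt(4768269) + 2187)^(1/3) + 210/(sqrt(4768269) + 2187)^(1/3))/1260) + C3*exp(b*(70*630^(1/3)/(sqrt(4768269) + 2187)^(1/3) + 14700^(1/3)*(sqrt(4768269) + 2187)^(1/3))/630) - 5*b/8 - 5/648


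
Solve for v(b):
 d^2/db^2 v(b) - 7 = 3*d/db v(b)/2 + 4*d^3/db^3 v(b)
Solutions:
 v(b) = C1 - 14*b/3 + (C2*sin(sqrt(23)*b/8) + C3*cos(sqrt(23)*b/8))*exp(b/8)


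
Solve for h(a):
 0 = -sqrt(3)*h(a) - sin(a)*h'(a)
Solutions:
 h(a) = C1*(cos(a) + 1)^(sqrt(3)/2)/(cos(a) - 1)^(sqrt(3)/2)


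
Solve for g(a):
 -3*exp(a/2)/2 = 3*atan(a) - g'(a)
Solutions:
 g(a) = C1 + 3*a*atan(a) + 3*exp(a/2) - 3*log(a^2 + 1)/2


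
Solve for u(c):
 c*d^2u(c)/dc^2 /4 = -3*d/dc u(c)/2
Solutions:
 u(c) = C1 + C2/c^5


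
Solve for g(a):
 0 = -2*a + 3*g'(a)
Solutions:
 g(a) = C1 + a^2/3


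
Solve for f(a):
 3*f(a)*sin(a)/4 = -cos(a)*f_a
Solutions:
 f(a) = C1*cos(a)^(3/4)


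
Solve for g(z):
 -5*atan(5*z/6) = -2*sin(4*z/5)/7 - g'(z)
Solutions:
 g(z) = C1 + 5*z*atan(5*z/6) - 3*log(25*z^2 + 36) + 5*cos(4*z/5)/14


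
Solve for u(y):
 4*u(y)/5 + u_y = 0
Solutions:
 u(y) = C1*exp(-4*y/5)


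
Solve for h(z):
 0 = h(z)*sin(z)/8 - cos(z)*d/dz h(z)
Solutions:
 h(z) = C1/cos(z)^(1/8)


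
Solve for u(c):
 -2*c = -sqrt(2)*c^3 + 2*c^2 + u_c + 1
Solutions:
 u(c) = C1 + sqrt(2)*c^4/4 - 2*c^3/3 - c^2 - c


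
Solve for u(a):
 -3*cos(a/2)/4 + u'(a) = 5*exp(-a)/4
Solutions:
 u(a) = C1 + 3*sin(a/2)/2 - 5*exp(-a)/4


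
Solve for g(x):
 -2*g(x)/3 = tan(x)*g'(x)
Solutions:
 g(x) = C1/sin(x)^(2/3)


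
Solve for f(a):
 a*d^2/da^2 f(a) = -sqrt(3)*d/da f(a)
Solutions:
 f(a) = C1 + C2*a^(1 - sqrt(3))


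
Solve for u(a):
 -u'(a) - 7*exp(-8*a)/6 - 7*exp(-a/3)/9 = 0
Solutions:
 u(a) = C1 + 7*exp(-8*a)/48 + 7*exp(-a/3)/3


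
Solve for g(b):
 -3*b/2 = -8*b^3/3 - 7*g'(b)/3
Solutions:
 g(b) = C1 - 2*b^4/7 + 9*b^2/28


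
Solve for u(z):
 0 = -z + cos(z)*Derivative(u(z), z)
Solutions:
 u(z) = C1 + Integral(z/cos(z), z)


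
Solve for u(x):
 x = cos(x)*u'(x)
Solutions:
 u(x) = C1 + Integral(x/cos(x), x)


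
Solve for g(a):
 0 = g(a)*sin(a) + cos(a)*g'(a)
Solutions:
 g(a) = C1*cos(a)


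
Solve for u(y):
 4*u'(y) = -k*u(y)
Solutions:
 u(y) = C1*exp(-k*y/4)


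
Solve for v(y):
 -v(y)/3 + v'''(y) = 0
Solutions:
 v(y) = C3*exp(3^(2/3)*y/3) + (C1*sin(3^(1/6)*y/2) + C2*cos(3^(1/6)*y/2))*exp(-3^(2/3)*y/6)


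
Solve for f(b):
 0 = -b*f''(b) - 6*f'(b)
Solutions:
 f(b) = C1 + C2/b^5


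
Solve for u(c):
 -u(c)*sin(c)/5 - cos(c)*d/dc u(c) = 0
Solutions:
 u(c) = C1*cos(c)^(1/5)


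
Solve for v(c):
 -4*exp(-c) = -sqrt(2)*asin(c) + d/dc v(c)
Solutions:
 v(c) = C1 + sqrt(2)*c*asin(c) + sqrt(2)*sqrt(1 - c^2) + 4*exp(-c)


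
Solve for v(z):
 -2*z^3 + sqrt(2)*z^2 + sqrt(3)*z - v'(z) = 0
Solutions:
 v(z) = C1 - z^4/2 + sqrt(2)*z^3/3 + sqrt(3)*z^2/2


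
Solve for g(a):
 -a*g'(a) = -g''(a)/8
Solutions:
 g(a) = C1 + C2*erfi(2*a)


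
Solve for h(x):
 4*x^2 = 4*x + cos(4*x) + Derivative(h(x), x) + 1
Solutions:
 h(x) = C1 + 4*x^3/3 - 2*x^2 - x - sin(4*x)/4


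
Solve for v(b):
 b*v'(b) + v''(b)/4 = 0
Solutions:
 v(b) = C1 + C2*erf(sqrt(2)*b)


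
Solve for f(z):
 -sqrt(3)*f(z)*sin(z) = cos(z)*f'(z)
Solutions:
 f(z) = C1*cos(z)^(sqrt(3))


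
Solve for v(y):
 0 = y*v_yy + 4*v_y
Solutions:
 v(y) = C1 + C2/y^3


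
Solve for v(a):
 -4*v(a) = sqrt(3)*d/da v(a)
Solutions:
 v(a) = C1*exp(-4*sqrt(3)*a/3)


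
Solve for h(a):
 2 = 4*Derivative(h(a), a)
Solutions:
 h(a) = C1 + a/2


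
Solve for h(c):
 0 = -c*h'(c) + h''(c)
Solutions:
 h(c) = C1 + C2*erfi(sqrt(2)*c/2)


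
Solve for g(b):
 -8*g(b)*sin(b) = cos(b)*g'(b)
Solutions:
 g(b) = C1*cos(b)^8


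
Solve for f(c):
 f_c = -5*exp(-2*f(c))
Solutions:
 f(c) = log(-sqrt(C1 - 10*c))
 f(c) = log(C1 - 10*c)/2


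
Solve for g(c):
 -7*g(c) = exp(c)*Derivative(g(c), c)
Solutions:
 g(c) = C1*exp(7*exp(-c))


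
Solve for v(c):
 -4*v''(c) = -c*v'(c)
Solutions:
 v(c) = C1 + C2*erfi(sqrt(2)*c/4)


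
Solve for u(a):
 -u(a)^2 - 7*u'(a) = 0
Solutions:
 u(a) = 7/(C1 + a)


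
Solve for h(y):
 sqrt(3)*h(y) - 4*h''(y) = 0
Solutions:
 h(y) = C1*exp(-3^(1/4)*y/2) + C2*exp(3^(1/4)*y/2)


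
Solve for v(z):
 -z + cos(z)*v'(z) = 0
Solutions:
 v(z) = C1 + Integral(z/cos(z), z)


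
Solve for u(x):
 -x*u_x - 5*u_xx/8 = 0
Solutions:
 u(x) = C1 + C2*erf(2*sqrt(5)*x/5)


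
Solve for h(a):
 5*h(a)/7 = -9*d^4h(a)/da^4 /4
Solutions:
 h(a) = (C1*sin(sqrt(3)*5^(1/4)*7^(3/4)*a/21) + C2*cos(sqrt(3)*5^(1/4)*7^(3/4)*a/21))*exp(-sqrt(3)*5^(1/4)*7^(3/4)*a/21) + (C3*sin(sqrt(3)*5^(1/4)*7^(3/4)*a/21) + C4*cos(sqrt(3)*5^(1/4)*7^(3/4)*a/21))*exp(sqrt(3)*5^(1/4)*7^(3/4)*a/21)


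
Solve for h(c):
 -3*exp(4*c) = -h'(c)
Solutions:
 h(c) = C1 + 3*exp(4*c)/4


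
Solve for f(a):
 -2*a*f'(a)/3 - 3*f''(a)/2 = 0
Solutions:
 f(a) = C1 + C2*erf(sqrt(2)*a/3)


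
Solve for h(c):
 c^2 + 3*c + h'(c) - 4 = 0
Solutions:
 h(c) = C1 - c^3/3 - 3*c^2/2 + 4*c


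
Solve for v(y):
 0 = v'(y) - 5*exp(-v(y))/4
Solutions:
 v(y) = log(C1 + 5*y/4)


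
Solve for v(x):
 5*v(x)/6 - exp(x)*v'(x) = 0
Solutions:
 v(x) = C1*exp(-5*exp(-x)/6)


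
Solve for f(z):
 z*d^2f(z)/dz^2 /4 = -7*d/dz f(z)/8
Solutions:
 f(z) = C1 + C2/z^(5/2)


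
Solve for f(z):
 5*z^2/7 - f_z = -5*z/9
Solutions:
 f(z) = C1 + 5*z^3/21 + 5*z^2/18


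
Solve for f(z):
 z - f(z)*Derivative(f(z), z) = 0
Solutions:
 f(z) = -sqrt(C1 + z^2)
 f(z) = sqrt(C1 + z^2)


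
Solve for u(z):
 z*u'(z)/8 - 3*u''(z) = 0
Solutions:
 u(z) = C1 + C2*erfi(sqrt(3)*z/12)


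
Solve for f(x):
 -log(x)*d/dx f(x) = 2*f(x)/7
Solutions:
 f(x) = C1*exp(-2*li(x)/7)


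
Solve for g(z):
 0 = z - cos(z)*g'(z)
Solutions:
 g(z) = C1 + Integral(z/cos(z), z)


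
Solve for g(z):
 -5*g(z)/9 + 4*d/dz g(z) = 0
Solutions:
 g(z) = C1*exp(5*z/36)


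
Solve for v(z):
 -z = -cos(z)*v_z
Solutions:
 v(z) = C1 + Integral(z/cos(z), z)


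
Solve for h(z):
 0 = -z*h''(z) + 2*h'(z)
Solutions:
 h(z) = C1 + C2*z^3


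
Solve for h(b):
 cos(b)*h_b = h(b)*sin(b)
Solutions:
 h(b) = C1/cos(b)


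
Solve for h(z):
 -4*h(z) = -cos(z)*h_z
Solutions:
 h(z) = C1*(sin(z)^2 + 2*sin(z) + 1)/(sin(z)^2 - 2*sin(z) + 1)


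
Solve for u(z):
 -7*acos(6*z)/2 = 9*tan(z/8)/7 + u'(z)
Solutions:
 u(z) = C1 - 7*z*acos(6*z)/2 + 7*sqrt(1 - 36*z^2)/12 + 72*log(cos(z/8))/7


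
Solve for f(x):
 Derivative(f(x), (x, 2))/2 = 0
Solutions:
 f(x) = C1 + C2*x


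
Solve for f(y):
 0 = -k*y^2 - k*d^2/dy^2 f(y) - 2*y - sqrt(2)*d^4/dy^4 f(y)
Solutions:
 f(y) = C1 + C2*y + C3*exp(-2^(3/4)*y*sqrt(-k)/2) + C4*exp(2^(3/4)*y*sqrt(-k)/2) - y^4/12 - y^3/(3*k) + sqrt(2)*y^2/k


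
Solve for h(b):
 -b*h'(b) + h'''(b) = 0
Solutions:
 h(b) = C1 + Integral(C2*airyai(b) + C3*airybi(b), b)


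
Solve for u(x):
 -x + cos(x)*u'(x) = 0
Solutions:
 u(x) = C1 + Integral(x/cos(x), x)


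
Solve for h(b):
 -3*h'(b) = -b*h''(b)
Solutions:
 h(b) = C1 + C2*b^4


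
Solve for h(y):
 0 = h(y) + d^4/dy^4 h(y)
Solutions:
 h(y) = (C1*sin(sqrt(2)*y/2) + C2*cos(sqrt(2)*y/2))*exp(-sqrt(2)*y/2) + (C3*sin(sqrt(2)*y/2) + C4*cos(sqrt(2)*y/2))*exp(sqrt(2)*y/2)


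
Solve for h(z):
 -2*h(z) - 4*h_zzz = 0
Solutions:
 h(z) = C3*exp(-2^(2/3)*z/2) + (C1*sin(2^(2/3)*sqrt(3)*z/4) + C2*cos(2^(2/3)*sqrt(3)*z/4))*exp(2^(2/3)*z/4)


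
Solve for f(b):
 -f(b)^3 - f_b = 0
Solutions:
 f(b) = -sqrt(2)*sqrt(-1/(C1 - b))/2
 f(b) = sqrt(2)*sqrt(-1/(C1 - b))/2


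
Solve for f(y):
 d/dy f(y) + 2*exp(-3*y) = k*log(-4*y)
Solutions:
 f(y) = C1 + k*y*log(-y) + k*y*(-1 + 2*log(2)) + 2*exp(-3*y)/3


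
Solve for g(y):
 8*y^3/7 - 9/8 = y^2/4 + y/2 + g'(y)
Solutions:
 g(y) = C1 + 2*y^4/7 - y^3/12 - y^2/4 - 9*y/8


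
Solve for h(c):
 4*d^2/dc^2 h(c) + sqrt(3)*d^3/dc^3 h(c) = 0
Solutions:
 h(c) = C1 + C2*c + C3*exp(-4*sqrt(3)*c/3)


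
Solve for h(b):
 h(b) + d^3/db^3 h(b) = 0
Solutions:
 h(b) = C3*exp(-b) + (C1*sin(sqrt(3)*b/2) + C2*cos(sqrt(3)*b/2))*exp(b/2)


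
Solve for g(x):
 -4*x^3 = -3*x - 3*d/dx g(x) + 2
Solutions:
 g(x) = C1 + x^4/3 - x^2/2 + 2*x/3


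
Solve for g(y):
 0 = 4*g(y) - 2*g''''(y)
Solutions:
 g(y) = C1*exp(-2^(1/4)*y) + C2*exp(2^(1/4)*y) + C3*sin(2^(1/4)*y) + C4*cos(2^(1/4)*y)


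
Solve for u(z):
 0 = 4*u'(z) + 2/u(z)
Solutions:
 u(z) = -sqrt(C1 - z)
 u(z) = sqrt(C1 - z)


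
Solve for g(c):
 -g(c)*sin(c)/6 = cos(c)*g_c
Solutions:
 g(c) = C1*cos(c)^(1/6)


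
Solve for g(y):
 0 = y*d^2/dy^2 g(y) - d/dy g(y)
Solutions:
 g(y) = C1 + C2*y^2


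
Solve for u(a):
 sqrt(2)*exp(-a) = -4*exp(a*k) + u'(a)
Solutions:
 u(a) = C1 - sqrt(2)*exp(-a) + 4*exp(a*k)/k


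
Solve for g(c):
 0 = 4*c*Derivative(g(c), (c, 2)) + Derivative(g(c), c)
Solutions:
 g(c) = C1 + C2*c^(3/4)


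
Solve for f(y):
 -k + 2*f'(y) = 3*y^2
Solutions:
 f(y) = C1 + k*y/2 + y^3/2


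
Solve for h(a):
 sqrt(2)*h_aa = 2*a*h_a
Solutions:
 h(a) = C1 + C2*erfi(2^(3/4)*a/2)


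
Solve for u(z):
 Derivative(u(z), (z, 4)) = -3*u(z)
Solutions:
 u(z) = (C1*sin(sqrt(2)*3^(1/4)*z/2) + C2*cos(sqrt(2)*3^(1/4)*z/2))*exp(-sqrt(2)*3^(1/4)*z/2) + (C3*sin(sqrt(2)*3^(1/4)*z/2) + C4*cos(sqrt(2)*3^(1/4)*z/2))*exp(sqrt(2)*3^(1/4)*z/2)


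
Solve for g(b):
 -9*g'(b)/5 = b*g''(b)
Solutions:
 g(b) = C1 + C2/b^(4/5)


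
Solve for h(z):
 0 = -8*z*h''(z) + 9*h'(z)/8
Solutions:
 h(z) = C1 + C2*z^(73/64)


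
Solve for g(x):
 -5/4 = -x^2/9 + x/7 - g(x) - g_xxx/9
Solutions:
 g(x) = C3*exp(-3^(2/3)*x) - x^2/9 + x/7 + (C1*sin(3*3^(1/6)*x/2) + C2*cos(3*3^(1/6)*x/2))*exp(3^(2/3)*x/2) + 5/4


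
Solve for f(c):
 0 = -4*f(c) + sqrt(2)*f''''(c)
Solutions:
 f(c) = C1*exp(-2^(3/8)*c) + C2*exp(2^(3/8)*c) + C3*sin(2^(3/8)*c) + C4*cos(2^(3/8)*c)


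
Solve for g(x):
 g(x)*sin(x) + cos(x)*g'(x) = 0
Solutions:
 g(x) = C1*cos(x)


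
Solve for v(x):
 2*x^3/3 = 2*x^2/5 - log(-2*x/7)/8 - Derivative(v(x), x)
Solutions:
 v(x) = C1 - x^4/6 + 2*x^3/15 - x*log(-x)/8 + x*(-log(2) + 1 + log(7))/8


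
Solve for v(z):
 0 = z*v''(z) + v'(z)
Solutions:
 v(z) = C1 + C2*log(z)


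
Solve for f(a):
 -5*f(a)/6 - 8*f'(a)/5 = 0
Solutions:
 f(a) = C1*exp(-25*a/48)


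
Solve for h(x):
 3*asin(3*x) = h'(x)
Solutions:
 h(x) = C1 + 3*x*asin(3*x) + sqrt(1 - 9*x^2)


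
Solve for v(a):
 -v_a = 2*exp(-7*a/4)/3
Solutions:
 v(a) = C1 + 8*exp(-7*a/4)/21


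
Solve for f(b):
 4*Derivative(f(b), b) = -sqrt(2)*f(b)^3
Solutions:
 f(b) = -sqrt(2)*sqrt(-1/(C1 - sqrt(2)*b))
 f(b) = sqrt(2)*sqrt(-1/(C1 - sqrt(2)*b))


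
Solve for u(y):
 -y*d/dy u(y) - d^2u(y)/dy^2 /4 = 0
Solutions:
 u(y) = C1 + C2*erf(sqrt(2)*y)


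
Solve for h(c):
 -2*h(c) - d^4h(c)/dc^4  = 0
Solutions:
 h(c) = (C1*sin(2^(3/4)*c/2) + C2*cos(2^(3/4)*c/2))*exp(-2^(3/4)*c/2) + (C3*sin(2^(3/4)*c/2) + C4*cos(2^(3/4)*c/2))*exp(2^(3/4)*c/2)


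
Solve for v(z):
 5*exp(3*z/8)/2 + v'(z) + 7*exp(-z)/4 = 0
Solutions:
 v(z) = C1 - 20*exp(3*z/8)/3 + 7*exp(-z)/4


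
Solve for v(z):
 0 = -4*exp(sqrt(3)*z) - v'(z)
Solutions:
 v(z) = C1 - 4*sqrt(3)*exp(sqrt(3)*z)/3


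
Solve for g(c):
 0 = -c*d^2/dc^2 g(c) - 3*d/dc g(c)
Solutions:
 g(c) = C1 + C2/c^2


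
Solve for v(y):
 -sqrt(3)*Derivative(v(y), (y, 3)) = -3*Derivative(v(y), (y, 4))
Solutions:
 v(y) = C1 + C2*y + C3*y^2 + C4*exp(sqrt(3)*y/3)


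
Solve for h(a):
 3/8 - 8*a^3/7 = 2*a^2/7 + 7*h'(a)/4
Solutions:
 h(a) = C1 - 8*a^4/49 - 8*a^3/147 + 3*a/14


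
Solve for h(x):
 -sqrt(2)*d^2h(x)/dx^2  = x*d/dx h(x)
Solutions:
 h(x) = C1 + C2*erf(2^(1/4)*x/2)


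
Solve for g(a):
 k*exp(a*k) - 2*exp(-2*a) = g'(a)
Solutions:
 g(a) = C1 + exp(a*k) + exp(-2*a)


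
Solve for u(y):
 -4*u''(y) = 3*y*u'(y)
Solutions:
 u(y) = C1 + C2*erf(sqrt(6)*y/4)


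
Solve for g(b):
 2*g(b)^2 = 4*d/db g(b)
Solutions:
 g(b) = -2/(C1 + b)


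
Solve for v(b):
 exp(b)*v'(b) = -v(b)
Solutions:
 v(b) = C1*exp(exp(-b))


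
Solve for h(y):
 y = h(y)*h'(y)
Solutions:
 h(y) = -sqrt(C1 + y^2)
 h(y) = sqrt(C1 + y^2)


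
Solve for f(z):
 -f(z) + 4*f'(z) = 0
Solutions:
 f(z) = C1*exp(z/4)


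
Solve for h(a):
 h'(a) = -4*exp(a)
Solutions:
 h(a) = C1 - 4*exp(a)


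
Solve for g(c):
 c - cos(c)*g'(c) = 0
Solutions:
 g(c) = C1 + Integral(c/cos(c), c)


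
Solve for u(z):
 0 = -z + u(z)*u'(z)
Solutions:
 u(z) = -sqrt(C1 + z^2)
 u(z) = sqrt(C1 + z^2)


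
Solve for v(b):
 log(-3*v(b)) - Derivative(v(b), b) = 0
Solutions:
 -Integral(1/(log(-_y) + log(3)), (_y, v(b))) = C1 - b


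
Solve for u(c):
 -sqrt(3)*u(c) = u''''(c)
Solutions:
 u(c) = (C1*sin(sqrt(2)*3^(1/8)*c/2) + C2*cos(sqrt(2)*3^(1/8)*c/2))*exp(-sqrt(2)*3^(1/8)*c/2) + (C3*sin(sqrt(2)*3^(1/8)*c/2) + C4*cos(sqrt(2)*3^(1/8)*c/2))*exp(sqrt(2)*3^(1/8)*c/2)


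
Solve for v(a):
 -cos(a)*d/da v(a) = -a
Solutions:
 v(a) = C1 + Integral(a/cos(a), a)


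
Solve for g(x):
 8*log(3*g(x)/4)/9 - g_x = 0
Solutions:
 9*Integral(1/(-log(_y) - log(3) + 2*log(2)), (_y, g(x)))/8 = C1 - x


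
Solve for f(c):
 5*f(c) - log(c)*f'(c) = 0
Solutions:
 f(c) = C1*exp(5*li(c))


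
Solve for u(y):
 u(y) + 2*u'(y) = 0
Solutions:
 u(y) = C1*exp(-y/2)


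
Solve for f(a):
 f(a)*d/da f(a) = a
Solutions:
 f(a) = -sqrt(C1 + a^2)
 f(a) = sqrt(C1 + a^2)


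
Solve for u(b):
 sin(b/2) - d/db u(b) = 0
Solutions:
 u(b) = C1 - 2*cos(b/2)


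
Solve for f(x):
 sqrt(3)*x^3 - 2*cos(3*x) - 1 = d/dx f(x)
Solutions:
 f(x) = C1 + sqrt(3)*x^4/4 - x - 2*sin(3*x)/3


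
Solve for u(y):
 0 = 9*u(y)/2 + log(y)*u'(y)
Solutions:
 u(y) = C1*exp(-9*li(y)/2)


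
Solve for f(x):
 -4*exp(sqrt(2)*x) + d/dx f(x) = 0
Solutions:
 f(x) = C1 + 2*sqrt(2)*exp(sqrt(2)*x)


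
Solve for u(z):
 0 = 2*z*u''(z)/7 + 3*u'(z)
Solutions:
 u(z) = C1 + C2/z^(19/2)


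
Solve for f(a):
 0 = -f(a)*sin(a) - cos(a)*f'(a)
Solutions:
 f(a) = C1*cos(a)


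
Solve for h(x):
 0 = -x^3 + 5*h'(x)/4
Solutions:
 h(x) = C1 + x^4/5


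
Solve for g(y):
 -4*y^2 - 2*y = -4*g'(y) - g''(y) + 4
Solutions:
 g(y) = C1 + C2*exp(-4*y) + y^3/3 + y


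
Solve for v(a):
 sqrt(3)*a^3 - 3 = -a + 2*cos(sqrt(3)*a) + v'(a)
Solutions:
 v(a) = C1 + sqrt(3)*a^4/4 + a^2/2 - 3*a - 2*sqrt(3)*sin(sqrt(3)*a)/3


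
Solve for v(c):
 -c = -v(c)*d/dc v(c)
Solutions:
 v(c) = -sqrt(C1 + c^2)
 v(c) = sqrt(C1 + c^2)


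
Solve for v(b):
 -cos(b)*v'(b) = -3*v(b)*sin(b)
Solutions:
 v(b) = C1/cos(b)^3


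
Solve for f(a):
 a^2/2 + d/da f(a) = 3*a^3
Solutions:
 f(a) = C1 + 3*a^4/4 - a^3/6


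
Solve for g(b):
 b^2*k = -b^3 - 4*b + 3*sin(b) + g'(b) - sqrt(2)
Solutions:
 g(b) = C1 + b^4/4 + b^3*k/3 + 2*b^2 + sqrt(2)*b + 3*cos(b)


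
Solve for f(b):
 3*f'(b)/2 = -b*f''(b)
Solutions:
 f(b) = C1 + C2/sqrt(b)


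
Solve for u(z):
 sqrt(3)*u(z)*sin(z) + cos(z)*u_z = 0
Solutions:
 u(z) = C1*cos(z)^(sqrt(3))


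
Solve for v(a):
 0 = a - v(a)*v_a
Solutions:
 v(a) = -sqrt(C1 + a^2)
 v(a) = sqrt(C1 + a^2)


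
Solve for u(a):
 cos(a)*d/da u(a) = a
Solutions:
 u(a) = C1 + Integral(a/cos(a), a)


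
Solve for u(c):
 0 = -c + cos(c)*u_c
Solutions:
 u(c) = C1 + Integral(c/cos(c), c)


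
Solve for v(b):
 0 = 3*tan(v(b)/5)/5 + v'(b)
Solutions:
 v(b) = -5*asin(C1*exp(-3*b/25)) + 5*pi
 v(b) = 5*asin(C1*exp(-3*b/25))


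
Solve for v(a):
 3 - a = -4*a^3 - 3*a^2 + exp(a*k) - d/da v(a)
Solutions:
 v(a) = C1 - a^4 - a^3 + a^2/2 - 3*a + exp(a*k)/k


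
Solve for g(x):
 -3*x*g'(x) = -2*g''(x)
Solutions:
 g(x) = C1 + C2*erfi(sqrt(3)*x/2)


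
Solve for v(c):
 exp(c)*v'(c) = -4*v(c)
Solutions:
 v(c) = C1*exp(4*exp(-c))


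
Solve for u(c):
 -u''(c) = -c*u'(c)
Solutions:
 u(c) = C1 + C2*erfi(sqrt(2)*c/2)


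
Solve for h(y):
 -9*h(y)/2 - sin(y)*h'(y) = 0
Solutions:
 h(y) = C1*(cos(y) + 1)^(1/4)*(cos(y)^2 + 2*cos(y) + 1)/((cos(y) - 1)^(1/4)*(cos(y)^2 - 2*cos(y) + 1))


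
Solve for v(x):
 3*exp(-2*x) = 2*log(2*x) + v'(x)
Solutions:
 v(x) = C1 - 2*x*log(x) + 2*x*(1 - log(2)) - 3*exp(-2*x)/2


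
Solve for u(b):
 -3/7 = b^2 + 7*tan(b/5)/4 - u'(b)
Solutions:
 u(b) = C1 + b^3/3 + 3*b/7 - 35*log(cos(b/5))/4


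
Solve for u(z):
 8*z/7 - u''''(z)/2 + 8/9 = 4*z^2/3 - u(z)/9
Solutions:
 u(z) = C1*exp(-2^(1/4)*sqrt(3)*z/3) + C2*exp(2^(1/4)*sqrt(3)*z/3) + C3*sin(2^(1/4)*sqrt(3)*z/3) + C4*cos(2^(1/4)*sqrt(3)*z/3) + 12*z^2 - 72*z/7 - 8


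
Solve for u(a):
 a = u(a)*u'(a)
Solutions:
 u(a) = -sqrt(C1 + a^2)
 u(a) = sqrt(C1 + a^2)


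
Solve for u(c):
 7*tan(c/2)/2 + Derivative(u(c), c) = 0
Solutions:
 u(c) = C1 + 7*log(cos(c/2))


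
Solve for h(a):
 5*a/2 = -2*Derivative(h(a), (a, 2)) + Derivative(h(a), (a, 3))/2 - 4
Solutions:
 h(a) = C1 + C2*a + C3*exp(4*a) - 5*a^3/24 - 37*a^2/32


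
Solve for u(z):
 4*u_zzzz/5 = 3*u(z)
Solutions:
 u(z) = C1*exp(-15^(1/4)*sqrt(2)*z/2) + C2*exp(15^(1/4)*sqrt(2)*z/2) + C3*sin(15^(1/4)*sqrt(2)*z/2) + C4*cos(15^(1/4)*sqrt(2)*z/2)


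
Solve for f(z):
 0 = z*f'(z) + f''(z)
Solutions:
 f(z) = C1 + C2*erf(sqrt(2)*z/2)


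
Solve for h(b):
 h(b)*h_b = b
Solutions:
 h(b) = -sqrt(C1 + b^2)
 h(b) = sqrt(C1 + b^2)


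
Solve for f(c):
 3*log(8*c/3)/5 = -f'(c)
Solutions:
 f(c) = C1 - 3*c*log(c)/5 - 9*c*log(2)/5 + 3*c/5 + 3*c*log(3)/5
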